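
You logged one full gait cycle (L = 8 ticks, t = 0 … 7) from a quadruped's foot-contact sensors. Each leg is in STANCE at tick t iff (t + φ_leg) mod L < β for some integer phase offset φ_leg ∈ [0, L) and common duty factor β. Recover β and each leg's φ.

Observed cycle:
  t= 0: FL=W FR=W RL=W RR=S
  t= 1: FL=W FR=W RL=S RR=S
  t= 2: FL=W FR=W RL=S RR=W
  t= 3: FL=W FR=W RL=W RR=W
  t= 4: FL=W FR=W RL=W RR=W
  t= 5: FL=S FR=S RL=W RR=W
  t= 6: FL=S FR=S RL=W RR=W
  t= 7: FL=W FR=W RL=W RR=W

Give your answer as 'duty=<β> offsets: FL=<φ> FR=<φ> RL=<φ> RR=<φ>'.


duty=2 offsets: FL=3 FR=3 RL=7 RR=0

duty β = stance ticks per leg = 2
FL: stance ticks = 2; W→S at t=5 → φ=3
FR: stance ticks = 2; W→S at t=5 → φ=3
RL: stance ticks = 2; W→S at t=1 → φ=7
RR: stance ticks = 2; W→S at t=0 → φ=0


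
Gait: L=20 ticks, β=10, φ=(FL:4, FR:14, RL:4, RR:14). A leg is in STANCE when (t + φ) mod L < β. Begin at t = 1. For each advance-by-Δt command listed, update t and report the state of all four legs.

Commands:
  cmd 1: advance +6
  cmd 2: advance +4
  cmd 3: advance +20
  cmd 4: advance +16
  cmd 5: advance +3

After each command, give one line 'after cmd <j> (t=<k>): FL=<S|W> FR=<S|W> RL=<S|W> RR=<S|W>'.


start t=1: FL=S FR=W RL=S RR=W
cmd 1: advance +6 → t=7, phase=(11,1,11,1) → FL=W FR=S RL=W RR=S
cmd 2: advance +4 → t=11, phase=(15,5,15,5) → FL=W FR=S RL=W RR=S
cmd 3: advance +20 → t=31, phase=(15,5,15,5) → FL=W FR=S RL=W RR=S
cmd 4: advance +16 → t=47, phase=(11,1,11,1) → FL=W FR=S RL=W RR=S
cmd 5: advance +3 → t=50, phase=(14,4,14,4) → FL=W FR=S RL=W RR=S

after cmd 1 (t=7): FL=W FR=S RL=W RR=S
after cmd 2 (t=11): FL=W FR=S RL=W RR=S
after cmd 3 (t=31): FL=W FR=S RL=W RR=S
after cmd 4 (t=47): FL=W FR=S RL=W RR=S
after cmd 5 (t=50): FL=W FR=S RL=W RR=S


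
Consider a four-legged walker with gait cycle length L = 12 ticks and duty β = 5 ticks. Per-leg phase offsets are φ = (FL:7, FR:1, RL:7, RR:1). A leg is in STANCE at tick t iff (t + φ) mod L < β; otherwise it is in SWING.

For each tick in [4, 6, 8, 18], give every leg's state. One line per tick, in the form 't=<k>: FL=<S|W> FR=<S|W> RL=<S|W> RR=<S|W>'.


t=4: phase=(11,5,11,5) vs β=5 → FL=W FR=W RL=W RR=W
t=6: phase=(1,7,1,7) vs β=5 → FL=S FR=W RL=S RR=W
t=8: phase=(3,9,3,9) vs β=5 → FL=S FR=W RL=S RR=W
t=18: phase=(1,7,1,7) vs β=5 → FL=S FR=W RL=S RR=W

t=4: FL=W FR=W RL=W RR=W
t=6: FL=S FR=W RL=S RR=W
t=8: FL=S FR=W RL=S RR=W
t=18: FL=S FR=W RL=S RR=W


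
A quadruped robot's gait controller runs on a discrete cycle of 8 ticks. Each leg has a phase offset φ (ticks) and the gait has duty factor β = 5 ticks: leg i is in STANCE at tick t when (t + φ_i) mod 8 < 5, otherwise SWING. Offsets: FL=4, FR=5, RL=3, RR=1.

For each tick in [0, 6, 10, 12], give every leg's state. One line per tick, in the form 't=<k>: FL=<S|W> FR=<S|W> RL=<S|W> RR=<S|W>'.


t=0: FL=S FR=W RL=S RR=S
t=6: FL=S FR=S RL=S RR=W
t=10: FL=W FR=W RL=W RR=S
t=12: FL=S FR=S RL=W RR=W

t=0: phase=(4,5,3,1) vs β=5 → FL=S FR=W RL=S RR=S
t=6: phase=(2,3,1,7) vs β=5 → FL=S FR=S RL=S RR=W
t=10: phase=(6,7,5,3) vs β=5 → FL=W FR=W RL=W RR=S
t=12: phase=(0,1,7,5) vs β=5 → FL=S FR=S RL=W RR=W


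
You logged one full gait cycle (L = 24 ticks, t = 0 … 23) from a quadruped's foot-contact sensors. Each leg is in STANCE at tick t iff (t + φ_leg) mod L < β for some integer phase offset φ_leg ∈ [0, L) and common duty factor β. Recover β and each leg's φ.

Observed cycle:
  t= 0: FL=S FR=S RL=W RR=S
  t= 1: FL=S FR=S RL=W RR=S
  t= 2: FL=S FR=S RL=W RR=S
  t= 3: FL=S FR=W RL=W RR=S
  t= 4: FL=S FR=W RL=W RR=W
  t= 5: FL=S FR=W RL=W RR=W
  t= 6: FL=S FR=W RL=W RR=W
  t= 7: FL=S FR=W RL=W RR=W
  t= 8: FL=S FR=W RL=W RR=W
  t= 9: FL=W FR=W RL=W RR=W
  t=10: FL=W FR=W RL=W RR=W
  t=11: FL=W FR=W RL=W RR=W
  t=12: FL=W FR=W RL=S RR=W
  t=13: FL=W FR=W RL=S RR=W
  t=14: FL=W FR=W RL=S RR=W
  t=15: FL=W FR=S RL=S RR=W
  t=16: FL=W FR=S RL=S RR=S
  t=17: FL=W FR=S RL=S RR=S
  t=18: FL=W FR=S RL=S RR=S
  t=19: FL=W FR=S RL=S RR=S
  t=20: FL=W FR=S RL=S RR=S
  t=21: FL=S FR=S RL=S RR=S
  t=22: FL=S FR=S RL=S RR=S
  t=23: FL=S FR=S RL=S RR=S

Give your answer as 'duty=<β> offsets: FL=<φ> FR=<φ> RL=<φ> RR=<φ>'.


duty β = stance ticks per leg = 12
FL: stance ticks = 12; W→S at t=21 → φ=3
FR: stance ticks = 12; W→S at t=15 → φ=9
RL: stance ticks = 12; W→S at t=12 → φ=12
RR: stance ticks = 12; W→S at t=16 → φ=8

duty=12 offsets: FL=3 FR=9 RL=12 RR=8


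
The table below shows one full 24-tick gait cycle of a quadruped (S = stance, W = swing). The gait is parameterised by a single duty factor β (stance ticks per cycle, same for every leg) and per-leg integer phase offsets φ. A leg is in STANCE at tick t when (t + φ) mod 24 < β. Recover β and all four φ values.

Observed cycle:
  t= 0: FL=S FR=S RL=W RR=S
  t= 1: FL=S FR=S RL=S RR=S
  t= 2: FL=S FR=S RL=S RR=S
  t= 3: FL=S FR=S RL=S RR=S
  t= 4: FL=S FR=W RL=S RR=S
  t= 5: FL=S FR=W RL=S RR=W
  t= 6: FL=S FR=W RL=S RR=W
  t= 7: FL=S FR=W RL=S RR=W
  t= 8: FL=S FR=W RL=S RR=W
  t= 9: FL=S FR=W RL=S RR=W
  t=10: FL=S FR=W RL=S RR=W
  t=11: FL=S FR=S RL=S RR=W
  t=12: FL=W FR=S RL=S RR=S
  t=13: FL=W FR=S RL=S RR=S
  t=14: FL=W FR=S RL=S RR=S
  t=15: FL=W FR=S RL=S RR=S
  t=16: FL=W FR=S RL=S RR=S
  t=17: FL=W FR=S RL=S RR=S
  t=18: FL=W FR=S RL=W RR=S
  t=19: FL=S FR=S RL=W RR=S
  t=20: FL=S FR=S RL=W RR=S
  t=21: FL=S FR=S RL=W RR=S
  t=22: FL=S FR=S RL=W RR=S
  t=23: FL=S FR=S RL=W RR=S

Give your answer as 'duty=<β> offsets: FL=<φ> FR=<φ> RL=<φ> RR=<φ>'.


duty=17 offsets: FL=5 FR=13 RL=23 RR=12

duty β = stance ticks per leg = 17
FL: stance ticks = 17; W→S at t=19 → φ=5
FR: stance ticks = 17; W→S at t=11 → φ=13
RL: stance ticks = 17; W→S at t=1 → φ=23
RR: stance ticks = 17; W→S at t=12 → φ=12


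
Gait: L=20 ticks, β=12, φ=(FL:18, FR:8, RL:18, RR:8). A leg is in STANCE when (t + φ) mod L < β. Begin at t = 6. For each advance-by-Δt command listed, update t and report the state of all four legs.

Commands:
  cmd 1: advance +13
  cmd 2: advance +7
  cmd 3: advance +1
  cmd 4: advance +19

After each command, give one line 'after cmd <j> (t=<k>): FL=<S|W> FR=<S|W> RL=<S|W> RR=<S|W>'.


after cmd 1 (t=19): FL=W FR=S RL=W RR=S
after cmd 2 (t=26): FL=S FR=W RL=S RR=W
after cmd 3 (t=27): FL=S FR=W RL=S RR=W
after cmd 4 (t=46): FL=S FR=W RL=S RR=W

start t=6: FL=S FR=W RL=S RR=W
cmd 1: advance +13 → t=19, phase=(17,7,17,7) → FL=W FR=S RL=W RR=S
cmd 2: advance +7 → t=26, phase=(4,14,4,14) → FL=S FR=W RL=S RR=W
cmd 3: advance +1 → t=27, phase=(5,15,5,15) → FL=S FR=W RL=S RR=W
cmd 4: advance +19 → t=46, phase=(4,14,4,14) → FL=S FR=W RL=S RR=W


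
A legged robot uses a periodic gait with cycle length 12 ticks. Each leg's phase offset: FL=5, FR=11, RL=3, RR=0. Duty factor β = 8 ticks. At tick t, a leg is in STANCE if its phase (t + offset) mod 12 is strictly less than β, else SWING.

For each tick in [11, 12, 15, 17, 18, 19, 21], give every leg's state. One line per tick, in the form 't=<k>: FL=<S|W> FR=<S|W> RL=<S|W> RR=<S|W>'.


t=11: phase=(4,10,2,11) vs β=8 → FL=S FR=W RL=S RR=W
t=12: phase=(5,11,3,0) vs β=8 → FL=S FR=W RL=S RR=S
t=15: phase=(8,2,6,3) vs β=8 → FL=W FR=S RL=S RR=S
t=17: phase=(10,4,8,5) vs β=8 → FL=W FR=S RL=W RR=S
t=18: phase=(11,5,9,6) vs β=8 → FL=W FR=S RL=W RR=S
t=19: phase=(0,6,10,7) vs β=8 → FL=S FR=S RL=W RR=S
t=21: phase=(2,8,0,9) vs β=8 → FL=S FR=W RL=S RR=W

t=11: FL=S FR=W RL=S RR=W
t=12: FL=S FR=W RL=S RR=S
t=15: FL=W FR=S RL=S RR=S
t=17: FL=W FR=S RL=W RR=S
t=18: FL=W FR=S RL=W RR=S
t=19: FL=S FR=S RL=W RR=S
t=21: FL=S FR=W RL=S RR=W


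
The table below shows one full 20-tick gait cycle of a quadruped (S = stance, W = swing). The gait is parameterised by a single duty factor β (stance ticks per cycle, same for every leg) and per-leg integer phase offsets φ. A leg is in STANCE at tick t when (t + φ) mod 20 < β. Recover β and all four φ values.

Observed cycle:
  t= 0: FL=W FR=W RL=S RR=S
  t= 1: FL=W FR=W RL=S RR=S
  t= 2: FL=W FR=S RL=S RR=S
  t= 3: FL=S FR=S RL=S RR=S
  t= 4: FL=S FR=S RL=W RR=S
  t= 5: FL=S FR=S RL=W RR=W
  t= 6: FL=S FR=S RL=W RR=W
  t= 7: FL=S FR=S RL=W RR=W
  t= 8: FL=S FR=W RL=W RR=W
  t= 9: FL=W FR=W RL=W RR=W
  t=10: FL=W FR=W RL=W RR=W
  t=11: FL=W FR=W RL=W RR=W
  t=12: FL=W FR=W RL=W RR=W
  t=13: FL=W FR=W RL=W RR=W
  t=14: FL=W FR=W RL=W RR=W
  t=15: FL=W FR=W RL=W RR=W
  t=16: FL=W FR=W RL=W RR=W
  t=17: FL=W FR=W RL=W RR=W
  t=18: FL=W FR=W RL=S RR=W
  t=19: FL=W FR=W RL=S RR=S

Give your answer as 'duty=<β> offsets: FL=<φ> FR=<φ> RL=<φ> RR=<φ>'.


duty=6 offsets: FL=17 FR=18 RL=2 RR=1

duty β = stance ticks per leg = 6
FL: stance ticks = 6; W→S at t=3 → φ=17
FR: stance ticks = 6; W→S at t=2 → φ=18
RL: stance ticks = 6; W→S at t=18 → φ=2
RR: stance ticks = 6; W→S at t=19 → φ=1


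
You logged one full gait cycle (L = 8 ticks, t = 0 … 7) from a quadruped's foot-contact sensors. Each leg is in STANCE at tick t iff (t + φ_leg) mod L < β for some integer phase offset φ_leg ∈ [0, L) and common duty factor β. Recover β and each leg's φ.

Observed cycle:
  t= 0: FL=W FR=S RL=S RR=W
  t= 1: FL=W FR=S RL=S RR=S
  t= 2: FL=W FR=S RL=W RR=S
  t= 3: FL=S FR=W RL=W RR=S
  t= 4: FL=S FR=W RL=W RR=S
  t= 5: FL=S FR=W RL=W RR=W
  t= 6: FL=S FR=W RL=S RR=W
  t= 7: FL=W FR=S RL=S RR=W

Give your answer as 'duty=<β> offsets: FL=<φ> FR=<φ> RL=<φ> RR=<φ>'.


duty β = stance ticks per leg = 4
FL: stance ticks = 4; W→S at t=3 → φ=5
FR: stance ticks = 4; W→S at t=7 → φ=1
RL: stance ticks = 4; W→S at t=6 → φ=2
RR: stance ticks = 4; W→S at t=1 → φ=7

duty=4 offsets: FL=5 FR=1 RL=2 RR=7


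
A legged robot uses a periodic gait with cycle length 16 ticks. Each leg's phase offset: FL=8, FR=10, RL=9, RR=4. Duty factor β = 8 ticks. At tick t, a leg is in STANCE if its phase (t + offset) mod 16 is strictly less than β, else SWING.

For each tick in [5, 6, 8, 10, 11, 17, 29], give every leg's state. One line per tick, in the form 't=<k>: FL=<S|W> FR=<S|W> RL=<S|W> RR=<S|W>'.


t=5: FL=W FR=W RL=W RR=W
t=6: FL=W FR=S RL=W RR=W
t=8: FL=S FR=S RL=S RR=W
t=10: FL=S FR=S RL=S RR=W
t=11: FL=S FR=S RL=S RR=W
t=17: FL=W FR=W RL=W RR=S
t=29: FL=S FR=S RL=S RR=S

t=5: phase=(13,15,14,9) vs β=8 → FL=W FR=W RL=W RR=W
t=6: phase=(14,0,15,10) vs β=8 → FL=W FR=S RL=W RR=W
t=8: phase=(0,2,1,12) vs β=8 → FL=S FR=S RL=S RR=W
t=10: phase=(2,4,3,14) vs β=8 → FL=S FR=S RL=S RR=W
t=11: phase=(3,5,4,15) vs β=8 → FL=S FR=S RL=S RR=W
t=17: phase=(9,11,10,5) vs β=8 → FL=W FR=W RL=W RR=S
t=29: phase=(5,7,6,1) vs β=8 → FL=S FR=S RL=S RR=S


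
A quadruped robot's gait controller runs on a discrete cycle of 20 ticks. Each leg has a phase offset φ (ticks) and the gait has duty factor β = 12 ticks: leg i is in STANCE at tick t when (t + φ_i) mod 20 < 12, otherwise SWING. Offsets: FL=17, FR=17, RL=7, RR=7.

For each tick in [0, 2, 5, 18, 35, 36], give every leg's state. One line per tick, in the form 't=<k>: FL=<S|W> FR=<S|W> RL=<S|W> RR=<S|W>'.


t=0: phase=(17,17,7,7) vs β=12 → FL=W FR=W RL=S RR=S
t=2: phase=(19,19,9,9) vs β=12 → FL=W FR=W RL=S RR=S
t=5: phase=(2,2,12,12) vs β=12 → FL=S FR=S RL=W RR=W
t=18: phase=(15,15,5,5) vs β=12 → FL=W FR=W RL=S RR=S
t=35: phase=(12,12,2,2) vs β=12 → FL=W FR=W RL=S RR=S
t=36: phase=(13,13,3,3) vs β=12 → FL=W FR=W RL=S RR=S

t=0: FL=W FR=W RL=S RR=S
t=2: FL=W FR=W RL=S RR=S
t=5: FL=S FR=S RL=W RR=W
t=18: FL=W FR=W RL=S RR=S
t=35: FL=W FR=W RL=S RR=S
t=36: FL=W FR=W RL=S RR=S


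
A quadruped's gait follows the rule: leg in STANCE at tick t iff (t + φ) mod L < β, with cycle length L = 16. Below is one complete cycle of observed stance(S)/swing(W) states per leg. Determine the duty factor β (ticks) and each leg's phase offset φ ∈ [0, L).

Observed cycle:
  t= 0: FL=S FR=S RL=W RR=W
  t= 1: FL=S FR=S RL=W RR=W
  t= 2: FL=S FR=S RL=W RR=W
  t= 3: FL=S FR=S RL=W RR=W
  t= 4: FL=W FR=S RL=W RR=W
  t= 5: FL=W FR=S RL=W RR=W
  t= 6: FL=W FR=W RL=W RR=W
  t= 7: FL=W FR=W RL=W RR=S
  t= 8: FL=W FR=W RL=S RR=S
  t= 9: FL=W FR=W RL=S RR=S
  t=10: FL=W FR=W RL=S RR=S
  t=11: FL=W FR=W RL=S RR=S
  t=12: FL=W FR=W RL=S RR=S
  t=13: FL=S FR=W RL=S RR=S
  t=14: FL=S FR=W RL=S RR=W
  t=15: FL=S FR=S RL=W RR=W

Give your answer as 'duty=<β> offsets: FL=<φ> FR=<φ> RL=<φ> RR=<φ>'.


duty=7 offsets: FL=3 FR=1 RL=8 RR=9

duty β = stance ticks per leg = 7
FL: stance ticks = 7; W→S at t=13 → φ=3
FR: stance ticks = 7; W→S at t=15 → φ=1
RL: stance ticks = 7; W→S at t=8 → φ=8
RR: stance ticks = 7; W→S at t=7 → φ=9


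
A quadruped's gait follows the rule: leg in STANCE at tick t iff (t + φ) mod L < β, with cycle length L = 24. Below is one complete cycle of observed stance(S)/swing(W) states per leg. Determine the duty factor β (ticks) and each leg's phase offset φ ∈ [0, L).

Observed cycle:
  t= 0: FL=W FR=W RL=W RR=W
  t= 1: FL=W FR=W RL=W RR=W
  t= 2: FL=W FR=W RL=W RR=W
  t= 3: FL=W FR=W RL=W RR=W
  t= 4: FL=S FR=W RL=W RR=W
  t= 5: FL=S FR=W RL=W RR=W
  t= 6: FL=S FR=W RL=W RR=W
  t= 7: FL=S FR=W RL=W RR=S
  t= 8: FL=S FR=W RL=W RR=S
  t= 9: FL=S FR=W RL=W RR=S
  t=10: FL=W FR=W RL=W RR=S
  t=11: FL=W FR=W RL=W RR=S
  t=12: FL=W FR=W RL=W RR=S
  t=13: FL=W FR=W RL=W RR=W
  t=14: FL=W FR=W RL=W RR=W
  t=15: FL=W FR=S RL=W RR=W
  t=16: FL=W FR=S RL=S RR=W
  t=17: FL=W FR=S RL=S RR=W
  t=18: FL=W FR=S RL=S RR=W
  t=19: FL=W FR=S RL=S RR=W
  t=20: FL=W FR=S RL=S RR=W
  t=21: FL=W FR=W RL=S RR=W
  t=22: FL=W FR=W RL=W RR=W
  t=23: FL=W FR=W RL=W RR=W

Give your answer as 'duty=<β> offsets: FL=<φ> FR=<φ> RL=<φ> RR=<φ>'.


duty β = stance ticks per leg = 6
FL: stance ticks = 6; W→S at t=4 → φ=20
FR: stance ticks = 6; W→S at t=15 → φ=9
RL: stance ticks = 6; W→S at t=16 → φ=8
RR: stance ticks = 6; W→S at t=7 → φ=17

duty=6 offsets: FL=20 FR=9 RL=8 RR=17


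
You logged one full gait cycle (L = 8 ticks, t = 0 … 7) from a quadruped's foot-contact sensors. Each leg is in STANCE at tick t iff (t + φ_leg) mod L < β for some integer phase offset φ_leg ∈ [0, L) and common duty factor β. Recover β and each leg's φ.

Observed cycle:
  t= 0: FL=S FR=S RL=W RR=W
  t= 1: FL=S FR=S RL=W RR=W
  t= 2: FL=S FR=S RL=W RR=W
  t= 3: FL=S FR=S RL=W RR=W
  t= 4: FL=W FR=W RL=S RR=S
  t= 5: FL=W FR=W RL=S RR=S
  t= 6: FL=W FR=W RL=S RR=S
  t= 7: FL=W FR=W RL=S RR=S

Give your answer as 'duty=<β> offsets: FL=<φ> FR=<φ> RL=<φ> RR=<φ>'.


duty=4 offsets: FL=0 FR=0 RL=4 RR=4

duty β = stance ticks per leg = 4
FL: stance ticks = 4; W→S at t=0 → φ=0
FR: stance ticks = 4; W→S at t=0 → φ=0
RL: stance ticks = 4; W→S at t=4 → φ=4
RR: stance ticks = 4; W→S at t=4 → φ=4


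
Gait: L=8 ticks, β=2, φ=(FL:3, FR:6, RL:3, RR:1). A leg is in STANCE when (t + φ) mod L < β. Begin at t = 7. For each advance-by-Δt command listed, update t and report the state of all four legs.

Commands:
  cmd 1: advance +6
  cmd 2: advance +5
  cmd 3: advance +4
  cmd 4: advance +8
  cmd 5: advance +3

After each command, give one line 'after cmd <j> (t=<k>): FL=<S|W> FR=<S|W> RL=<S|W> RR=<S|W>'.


after cmd 1 (t=13): FL=S FR=W RL=S RR=W
after cmd 2 (t=18): FL=W FR=S RL=W RR=W
after cmd 3 (t=22): FL=S FR=W RL=S RR=W
after cmd 4 (t=30): FL=S FR=W RL=S RR=W
after cmd 5 (t=33): FL=W FR=W RL=W RR=W

start t=7: FL=W FR=W RL=W RR=S
cmd 1: advance +6 → t=13, phase=(0,3,0,6) → FL=S FR=W RL=S RR=W
cmd 2: advance +5 → t=18, phase=(5,0,5,3) → FL=W FR=S RL=W RR=W
cmd 3: advance +4 → t=22, phase=(1,4,1,7) → FL=S FR=W RL=S RR=W
cmd 4: advance +8 → t=30, phase=(1,4,1,7) → FL=S FR=W RL=S RR=W
cmd 5: advance +3 → t=33, phase=(4,7,4,2) → FL=W FR=W RL=W RR=W


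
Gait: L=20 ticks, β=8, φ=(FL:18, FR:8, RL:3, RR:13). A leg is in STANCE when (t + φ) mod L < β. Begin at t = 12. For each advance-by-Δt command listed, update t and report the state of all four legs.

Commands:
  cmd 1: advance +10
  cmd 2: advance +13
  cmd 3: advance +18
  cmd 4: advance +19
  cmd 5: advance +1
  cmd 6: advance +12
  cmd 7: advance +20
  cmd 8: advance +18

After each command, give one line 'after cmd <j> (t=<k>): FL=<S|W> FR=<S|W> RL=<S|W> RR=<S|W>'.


after cmd 1 (t=22): FL=S FR=W RL=S RR=W
after cmd 2 (t=35): FL=W FR=S RL=W RR=W
after cmd 3 (t=53): FL=W FR=S RL=W RR=S
after cmd 4 (t=72): FL=W FR=S RL=W RR=S
after cmd 5 (t=73): FL=W FR=S RL=W RR=S
after cmd 6 (t=85): FL=S FR=W RL=W RR=W
after cmd 7 (t=105): FL=S FR=W RL=W RR=W
after cmd 8 (t=123): FL=S FR=W RL=S RR=W

start t=12: FL=W FR=S RL=W RR=S
cmd 1: advance +10 → t=22, phase=(0,10,5,15) → FL=S FR=W RL=S RR=W
cmd 2: advance +13 → t=35, phase=(13,3,18,8) → FL=W FR=S RL=W RR=W
cmd 3: advance +18 → t=53, phase=(11,1,16,6) → FL=W FR=S RL=W RR=S
cmd 4: advance +19 → t=72, phase=(10,0,15,5) → FL=W FR=S RL=W RR=S
cmd 5: advance +1 → t=73, phase=(11,1,16,6) → FL=W FR=S RL=W RR=S
cmd 6: advance +12 → t=85, phase=(3,13,8,18) → FL=S FR=W RL=W RR=W
cmd 7: advance +20 → t=105, phase=(3,13,8,18) → FL=S FR=W RL=W RR=W
cmd 8: advance +18 → t=123, phase=(1,11,6,16) → FL=S FR=W RL=S RR=W


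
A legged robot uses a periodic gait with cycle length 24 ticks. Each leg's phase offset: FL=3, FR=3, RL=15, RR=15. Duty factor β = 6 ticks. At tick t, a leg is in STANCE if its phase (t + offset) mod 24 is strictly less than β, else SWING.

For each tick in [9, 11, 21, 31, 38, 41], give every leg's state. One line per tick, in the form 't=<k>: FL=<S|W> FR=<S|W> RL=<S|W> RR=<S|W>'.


t=9: FL=W FR=W RL=S RR=S
t=11: FL=W FR=W RL=S RR=S
t=21: FL=S FR=S RL=W RR=W
t=31: FL=W FR=W RL=W RR=W
t=38: FL=W FR=W RL=S RR=S
t=41: FL=W FR=W RL=W RR=W

t=9: phase=(12,12,0,0) vs β=6 → FL=W FR=W RL=S RR=S
t=11: phase=(14,14,2,2) vs β=6 → FL=W FR=W RL=S RR=S
t=21: phase=(0,0,12,12) vs β=6 → FL=S FR=S RL=W RR=W
t=31: phase=(10,10,22,22) vs β=6 → FL=W FR=W RL=W RR=W
t=38: phase=(17,17,5,5) vs β=6 → FL=W FR=W RL=S RR=S
t=41: phase=(20,20,8,8) vs β=6 → FL=W FR=W RL=W RR=W


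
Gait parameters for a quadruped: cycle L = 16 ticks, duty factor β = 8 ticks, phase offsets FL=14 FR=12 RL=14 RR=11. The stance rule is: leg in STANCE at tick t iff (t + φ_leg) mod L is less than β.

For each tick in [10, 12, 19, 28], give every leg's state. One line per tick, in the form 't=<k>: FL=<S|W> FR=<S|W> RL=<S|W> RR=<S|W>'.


t=10: FL=W FR=S RL=W RR=S
t=12: FL=W FR=W RL=W RR=S
t=19: FL=S FR=W RL=S RR=W
t=28: FL=W FR=W RL=W RR=S

t=10: phase=(8,6,8,5) vs β=8 → FL=W FR=S RL=W RR=S
t=12: phase=(10,8,10,7) vs β=8 → FL=W FR=W RL=W RR=S
t=19: phase=(1,15,1,14) vs β=8 → FL=S FR=W RL=S RR=W
t=28: phase=(10,8,10,7) vs β=8 → FL=W FR=W RL=W RR=S


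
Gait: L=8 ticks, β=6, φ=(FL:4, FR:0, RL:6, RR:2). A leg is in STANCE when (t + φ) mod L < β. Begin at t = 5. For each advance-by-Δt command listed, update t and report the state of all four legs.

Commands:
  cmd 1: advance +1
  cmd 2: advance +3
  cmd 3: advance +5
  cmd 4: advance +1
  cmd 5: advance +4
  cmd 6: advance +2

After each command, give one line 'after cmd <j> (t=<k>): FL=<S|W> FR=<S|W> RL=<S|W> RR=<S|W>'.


start t=5: FL=S FR=S RL=S RR=W
cmd 1: advance +1 → t=6, phase=(2,6,4,0) → FL=S FR=W RL=S RR=S
cmd 2: advance +3 → t=9, phase=(5,1,7,3) → FL=S FR=S RL=W RR=S
cmd 3: advance +5 → t=14, phase=(2,6,4,0) → FL=S FR=W RL=S RR=S
cmd 4: advance +1 → t=15, phase=(3,7,5,1) → FL=S FR=W RL=S RR=S
cmd 5: advance +4 → t=19, phase=(7,3,1,5) → FL=W FR=S RL=S RR=S
cmd 6: advance +2 → t=21, phase=(1,5,3,7) → FL=S FR=S RL=S RR=W

after cmd 1 (t=6): FL=S FR=W RL=S RR=S
after cmd 2 (t=9): FL=S FR=S RL=W RR=S
after cmd 3 (t=14): FL=S FR=W RL=S RR=S
after cmd 4 (t=15): FL=S FR=W RL=S RR=S
after cmd 5 (t=19): FL=W FR=S RL=S RR=S
after cmd 6 (t=21): FL=S FR=S RL=S RR=W


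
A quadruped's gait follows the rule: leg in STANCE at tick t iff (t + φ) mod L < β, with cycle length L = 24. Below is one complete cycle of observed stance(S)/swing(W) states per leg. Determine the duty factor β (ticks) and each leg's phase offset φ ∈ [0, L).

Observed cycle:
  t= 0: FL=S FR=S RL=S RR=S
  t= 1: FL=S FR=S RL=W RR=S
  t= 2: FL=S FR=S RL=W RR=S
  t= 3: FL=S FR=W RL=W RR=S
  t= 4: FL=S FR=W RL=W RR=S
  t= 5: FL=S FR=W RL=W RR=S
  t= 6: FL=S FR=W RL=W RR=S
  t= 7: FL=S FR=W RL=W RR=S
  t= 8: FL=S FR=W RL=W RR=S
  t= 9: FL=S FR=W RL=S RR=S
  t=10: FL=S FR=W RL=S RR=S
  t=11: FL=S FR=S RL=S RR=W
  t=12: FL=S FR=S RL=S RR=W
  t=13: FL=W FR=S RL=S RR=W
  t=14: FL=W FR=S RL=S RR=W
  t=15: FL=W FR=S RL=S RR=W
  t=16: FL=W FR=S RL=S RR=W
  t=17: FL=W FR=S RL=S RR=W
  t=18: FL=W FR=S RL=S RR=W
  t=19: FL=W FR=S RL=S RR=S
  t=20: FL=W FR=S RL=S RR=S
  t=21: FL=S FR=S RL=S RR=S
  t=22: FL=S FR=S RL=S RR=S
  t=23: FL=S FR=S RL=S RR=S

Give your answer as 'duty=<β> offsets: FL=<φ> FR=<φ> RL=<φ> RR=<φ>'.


duty β = stance ticks per leg = 16
FL: stance ticks = 16; W→S at t=21 → φ=3
FR: stance ticks = 16; W→S at t=11 → φ=13
RL: stance ticks = 16; W→S at t=9 → φ=15
RR: stance ticks = 16; W→S at t=19 → φ=5

duty=16 offsets: FL=3 FR=13 RL=15 RR=5


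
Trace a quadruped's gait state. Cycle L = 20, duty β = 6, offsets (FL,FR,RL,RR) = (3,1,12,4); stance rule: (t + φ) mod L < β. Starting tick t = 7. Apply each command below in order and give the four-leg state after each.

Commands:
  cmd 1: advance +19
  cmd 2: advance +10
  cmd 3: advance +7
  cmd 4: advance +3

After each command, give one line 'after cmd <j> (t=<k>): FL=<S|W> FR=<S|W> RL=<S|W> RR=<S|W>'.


after cmd 1 (t=26): FL=W FR=W RL=W RR=W
after cmd 2 (t=36): FL=W FR=W RL=W RR=S
after cmd 3 (t=43): FL=W FR=S RL=W RR=W
after cmd 4 (t=46): FL=W FR=W RL=W RR=W

start t=7: FL=W FR=W RL=W RR=W
cmd 1: advance +19 → t=26, phase=(9,7,18,10) → FL=W FR=W RL=W RR=W
cmd 2: advance +10 → t=36, phase=(19,17,8,0) → FL=W FR=W RL=W RR=S
cmd 3: advance +7 → t=43, phase=(6,4,15,7) → FL=W FR=S RL=W RR=W
cmd 4: advance +3 → t=46, phase=(9,7,18,10) → FL=W FR=W RL=W RR=W


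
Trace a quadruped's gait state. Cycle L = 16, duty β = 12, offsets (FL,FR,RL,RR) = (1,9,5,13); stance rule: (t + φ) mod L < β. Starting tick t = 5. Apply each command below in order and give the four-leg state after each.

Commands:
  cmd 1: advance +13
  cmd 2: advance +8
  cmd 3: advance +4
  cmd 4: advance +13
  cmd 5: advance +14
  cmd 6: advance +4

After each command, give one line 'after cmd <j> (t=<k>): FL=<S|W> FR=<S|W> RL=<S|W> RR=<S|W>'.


after cmd 1 (t=18): FL=S FR=S RL=S RR=W
after cmd 2 (t=26): FL=S FR=S RL=W RR=S
after cmd 3 (t=30): FL=W FR=S RL=S RR=S
after cmd 4 (t=43): FL=W FR=S RL=S RR=S
after cmd 5 (t=57): FL=S FR=S RL=W RR=S
after cmd 6 (t=61): FL=W FR=S RL=S RR=S

start t=5: FL=S FR=W RL=S RR=S
cmd 1: advance +13 → t=18, phase=(3,11,7,15) → FL=S FR=S RL=S RR=W
cmd 2: advance +8 → t=26, phase=(11,3,15,7) → FL=S FR=S RL=W RR=S
cmd 3: advance +4 → t=30, phase=(15,7,3,11) → FL=W FR=S RL=S RR=S
cmd 4: advance +13 → t=43, phase=(12,4,0,8) → FL=W FR=S RL=S RR=S
cmd 5: advance +14 → t=57, phase=(10,2,14,6) → FL=S FR=S RL=W RR=S
cmd 6: advance +4 → t=61, phase=(14,6,2,10) → FL=W FR=S RL=S RR=S


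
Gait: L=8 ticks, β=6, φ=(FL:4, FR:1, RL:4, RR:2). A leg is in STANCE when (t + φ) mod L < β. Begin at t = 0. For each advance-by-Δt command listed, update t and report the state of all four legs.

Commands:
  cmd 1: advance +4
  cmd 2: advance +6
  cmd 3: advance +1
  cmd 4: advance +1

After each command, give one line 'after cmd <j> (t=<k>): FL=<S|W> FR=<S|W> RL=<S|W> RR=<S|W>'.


after cmd 1 (t=4): FL=S FR=S RL=S RR=W
after cmd 2 (t=10): FL=W FR=S RL=W RR=S
after cmd 3 (t=11): FL=W FR=S RL=W RR=S
after cmd 4 (t=12): FL=S FR=S RL=S RR=W

start t=0: FL=S FR=S RL=S RR=S
cmd 1: advance +4 → t=4, phase=(0,5,0,6) → FL=S FR=S RL=S RR=W
cmd 2: advance +6 → t=10, phase=(6,3,6,4) → FL=W FR=S RL=W RR=S
cmd 3: advance +1 → t=11, phase=(7,4,7,5) → FL=W FR=S RL=W RR=S
cmd 4: advance +1 → t=12, phase=(0,5,0,6) → FL=S FR=S RL=S RR=W


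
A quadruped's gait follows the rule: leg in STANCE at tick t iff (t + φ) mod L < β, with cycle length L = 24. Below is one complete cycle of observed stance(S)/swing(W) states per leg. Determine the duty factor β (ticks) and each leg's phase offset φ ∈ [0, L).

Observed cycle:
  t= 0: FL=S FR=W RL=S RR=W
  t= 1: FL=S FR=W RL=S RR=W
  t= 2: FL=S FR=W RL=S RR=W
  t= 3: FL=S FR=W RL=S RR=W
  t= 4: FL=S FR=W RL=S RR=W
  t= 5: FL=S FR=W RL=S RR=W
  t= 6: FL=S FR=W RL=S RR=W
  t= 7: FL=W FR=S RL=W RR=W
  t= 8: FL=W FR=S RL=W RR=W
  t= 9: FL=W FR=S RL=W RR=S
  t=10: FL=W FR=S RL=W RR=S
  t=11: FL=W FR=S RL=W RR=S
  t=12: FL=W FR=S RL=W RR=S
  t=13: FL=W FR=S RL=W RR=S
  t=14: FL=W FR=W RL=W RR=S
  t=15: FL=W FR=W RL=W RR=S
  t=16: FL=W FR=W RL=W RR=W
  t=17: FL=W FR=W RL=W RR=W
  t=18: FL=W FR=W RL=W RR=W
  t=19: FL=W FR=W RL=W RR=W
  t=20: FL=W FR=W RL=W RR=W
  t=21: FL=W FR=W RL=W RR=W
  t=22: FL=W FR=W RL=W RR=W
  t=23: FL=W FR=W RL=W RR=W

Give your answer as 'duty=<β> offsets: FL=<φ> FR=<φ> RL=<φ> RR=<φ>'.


duty β = stance ticks per leg = 7
FL: stance ticks = 7; W→S at t=0 → φ=0
FR: stance ticks = 7; W→S at t=7 → φ=17
RL: stance ticks = 7; W→S at t=0 → φ=0
RR: stance ticks = 7; W→S at t=9 → φ=15

duty=7 offsets: FL=0 FR=17 RL=0 RR=15


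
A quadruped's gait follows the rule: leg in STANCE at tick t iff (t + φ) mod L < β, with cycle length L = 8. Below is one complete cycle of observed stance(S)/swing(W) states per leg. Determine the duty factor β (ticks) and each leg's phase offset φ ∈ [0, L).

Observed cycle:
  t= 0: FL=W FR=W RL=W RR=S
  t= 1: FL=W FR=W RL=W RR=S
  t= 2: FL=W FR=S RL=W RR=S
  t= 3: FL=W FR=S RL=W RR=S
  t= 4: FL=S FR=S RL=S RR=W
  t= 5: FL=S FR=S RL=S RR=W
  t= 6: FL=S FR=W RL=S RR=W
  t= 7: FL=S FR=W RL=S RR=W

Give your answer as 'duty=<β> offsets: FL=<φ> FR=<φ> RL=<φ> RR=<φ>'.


duty=4 offsets: FL=4 FR=6 RL=4 RR=0

duty β = stance ticks per leg = 4
FL: stance ticks = 4; W→S at t=4 → φ=4
FR: stance ticks = 4; W→S at t=2 → φ=6
RL: stance ticks = 4; W→S at t=4 → φ=4
RR: stance ticks = 4; W→S at t=0 → φ=0


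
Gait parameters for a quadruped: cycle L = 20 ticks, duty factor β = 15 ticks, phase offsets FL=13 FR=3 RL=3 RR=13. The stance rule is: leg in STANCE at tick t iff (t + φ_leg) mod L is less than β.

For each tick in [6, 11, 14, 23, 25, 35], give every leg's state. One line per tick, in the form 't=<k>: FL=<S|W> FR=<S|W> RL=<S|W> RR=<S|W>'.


t=6: FL=W FR=S RL=S RR=W
t=11: FL=S FR=S RL=S RR=S
t=14: FL=S FR=W RL=W RR=S
t=23: FL=W FR=S RL=S RR=W
t=25: FL=W FR=S RL=S RR=W
t=35: FL=S FR=W RL=W RR=S

t=6: phase=(19,9,9,19) vs β=15 → FL=W FR=S RL=S RR=W
t=11: phase=(4,14,14,4) vs β=15 → FL=S FR=S RL=S RR=S
t=14: phase=(7,17,17,7) vs β=15 → FL=S FR=W RL=W RR=S
t=23: phase=(16,6,6,16) vs β=15 → FL=W FR=S RL=S RR=W
t=25: phase=(18,8,8,18) vs β=15 → FL=W FR=S RL=S RR=W
t=35: phase=(8,18,18,8) vs β=15 → FL=S FR=W RL=W RR=S


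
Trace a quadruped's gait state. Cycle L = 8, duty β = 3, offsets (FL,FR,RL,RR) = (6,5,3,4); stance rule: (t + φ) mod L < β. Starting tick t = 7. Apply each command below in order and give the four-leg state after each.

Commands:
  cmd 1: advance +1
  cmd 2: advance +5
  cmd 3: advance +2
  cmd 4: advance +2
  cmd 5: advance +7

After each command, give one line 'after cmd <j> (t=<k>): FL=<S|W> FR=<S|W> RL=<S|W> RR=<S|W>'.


after cmd 1 (t=8): FL=W FR=W RL=W RR=W
after cmd 2 (t=13): FL=W FR=S RL=S RR=S
after cmd 3 (t=15): FL=W FR=W RL=S RR=W
after cmd 4 (t=17): FL=W FR=W RL=W RR=W
after cmd 5 (t=24): FL=W FR=W RL=W RR=W

start t=7: FL=W FR=W RL=S RR=W
cmd 1: advance +1 → t=8, phase=(6,5,3,4) → FL=W FR=W RL=W RR=W
cmd 2: advance +5 → t=13, phase=(3,2,0,1) → FL=W FR=S RL=S RR=S
cmd 3: advance +2 → t=15, phase=(5,4,2,3) → FL=W FR=W RL=S RR=W
cmd 4: advance +2 → t=17, phase=(7,6,4,5) → FL=W FR=W RL=W RR=W
cmd 5: advance +7 → t=24, phase=(6,5,3,4) → FL=W FR=W RL=W RR=W


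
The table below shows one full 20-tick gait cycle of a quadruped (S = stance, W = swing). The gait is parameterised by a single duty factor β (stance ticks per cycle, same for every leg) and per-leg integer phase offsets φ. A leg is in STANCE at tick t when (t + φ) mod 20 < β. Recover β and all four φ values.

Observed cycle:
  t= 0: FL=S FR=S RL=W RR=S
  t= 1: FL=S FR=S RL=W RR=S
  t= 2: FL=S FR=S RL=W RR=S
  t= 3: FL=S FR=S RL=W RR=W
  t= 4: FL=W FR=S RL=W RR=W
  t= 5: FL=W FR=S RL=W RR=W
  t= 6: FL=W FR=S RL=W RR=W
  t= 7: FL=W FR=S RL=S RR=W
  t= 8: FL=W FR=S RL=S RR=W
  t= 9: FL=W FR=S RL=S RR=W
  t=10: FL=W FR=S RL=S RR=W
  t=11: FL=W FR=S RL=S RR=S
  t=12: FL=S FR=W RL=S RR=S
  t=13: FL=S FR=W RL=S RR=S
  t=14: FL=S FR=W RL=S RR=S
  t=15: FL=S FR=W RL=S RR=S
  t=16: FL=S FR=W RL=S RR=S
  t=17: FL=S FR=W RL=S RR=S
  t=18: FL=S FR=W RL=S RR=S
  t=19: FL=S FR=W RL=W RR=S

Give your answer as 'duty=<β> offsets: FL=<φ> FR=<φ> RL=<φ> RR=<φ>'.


duty β = stance ticks per leg = 12
FL: stance ticks = 12; W→S at t=12 → φ=8
FR: stance ticks = 12; W→S at t=0 → φ=0
RL: stance ticks = 12; W→S at t=7 → φ=13
RR: stance ticks = 12; W→S at t=11 → φ=9

duty=12 offsets: FL=8 FR=0 RL=13 RR=9


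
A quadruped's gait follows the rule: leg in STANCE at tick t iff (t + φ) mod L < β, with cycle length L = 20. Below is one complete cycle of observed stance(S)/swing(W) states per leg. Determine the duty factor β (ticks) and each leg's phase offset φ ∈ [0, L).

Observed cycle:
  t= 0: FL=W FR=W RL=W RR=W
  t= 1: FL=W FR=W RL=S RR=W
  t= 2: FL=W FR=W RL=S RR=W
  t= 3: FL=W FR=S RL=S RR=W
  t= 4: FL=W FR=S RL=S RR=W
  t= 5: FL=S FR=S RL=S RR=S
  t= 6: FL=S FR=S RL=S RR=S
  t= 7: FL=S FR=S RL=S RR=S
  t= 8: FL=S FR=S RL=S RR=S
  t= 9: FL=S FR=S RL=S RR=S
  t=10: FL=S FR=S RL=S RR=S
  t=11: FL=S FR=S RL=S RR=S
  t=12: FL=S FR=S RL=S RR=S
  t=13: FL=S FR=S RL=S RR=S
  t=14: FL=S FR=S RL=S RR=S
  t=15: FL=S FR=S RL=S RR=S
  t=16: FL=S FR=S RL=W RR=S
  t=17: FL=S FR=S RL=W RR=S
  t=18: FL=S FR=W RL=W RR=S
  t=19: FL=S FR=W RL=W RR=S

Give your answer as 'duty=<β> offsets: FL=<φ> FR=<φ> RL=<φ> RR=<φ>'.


duty=15 offsets: FL=15 FR=17 RL=19 RR=15

duty β = stance ticks per leg = 15
FL: stance ticks = 15; W→S at t=5 → φ=15
FR: stance ticks = 15; W→S at t=3 → φ=17
RL: stance ticks = 15; W→S at t=1 → φ=19
RR: stance ticks = 15; W→S at t=5 → φ=15


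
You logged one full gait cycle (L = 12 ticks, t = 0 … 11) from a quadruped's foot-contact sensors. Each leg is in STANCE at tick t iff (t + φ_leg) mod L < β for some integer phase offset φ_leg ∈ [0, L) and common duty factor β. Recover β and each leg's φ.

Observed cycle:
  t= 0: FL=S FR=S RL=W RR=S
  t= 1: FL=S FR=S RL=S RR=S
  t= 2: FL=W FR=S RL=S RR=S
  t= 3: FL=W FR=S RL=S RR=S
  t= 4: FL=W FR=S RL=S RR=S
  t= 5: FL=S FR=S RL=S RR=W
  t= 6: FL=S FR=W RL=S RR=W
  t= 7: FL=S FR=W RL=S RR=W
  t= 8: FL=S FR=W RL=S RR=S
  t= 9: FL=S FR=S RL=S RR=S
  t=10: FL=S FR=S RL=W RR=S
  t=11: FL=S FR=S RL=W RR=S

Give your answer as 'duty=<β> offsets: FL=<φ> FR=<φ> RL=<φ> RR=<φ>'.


duty=9 offsets: FL=7 FR=3 RL=11 RR=4

duty β = stance ticks per leg = 9
FL: stance ticks = 9; W→S at t=5 → φ=7
FR: stance ticks = 9; W→S at t=9 → φ=3
RL: stance ticks = 9; W→S at t=1 → φ=11
RR: stance ticks = 9; W→S at t=8 → φ=4


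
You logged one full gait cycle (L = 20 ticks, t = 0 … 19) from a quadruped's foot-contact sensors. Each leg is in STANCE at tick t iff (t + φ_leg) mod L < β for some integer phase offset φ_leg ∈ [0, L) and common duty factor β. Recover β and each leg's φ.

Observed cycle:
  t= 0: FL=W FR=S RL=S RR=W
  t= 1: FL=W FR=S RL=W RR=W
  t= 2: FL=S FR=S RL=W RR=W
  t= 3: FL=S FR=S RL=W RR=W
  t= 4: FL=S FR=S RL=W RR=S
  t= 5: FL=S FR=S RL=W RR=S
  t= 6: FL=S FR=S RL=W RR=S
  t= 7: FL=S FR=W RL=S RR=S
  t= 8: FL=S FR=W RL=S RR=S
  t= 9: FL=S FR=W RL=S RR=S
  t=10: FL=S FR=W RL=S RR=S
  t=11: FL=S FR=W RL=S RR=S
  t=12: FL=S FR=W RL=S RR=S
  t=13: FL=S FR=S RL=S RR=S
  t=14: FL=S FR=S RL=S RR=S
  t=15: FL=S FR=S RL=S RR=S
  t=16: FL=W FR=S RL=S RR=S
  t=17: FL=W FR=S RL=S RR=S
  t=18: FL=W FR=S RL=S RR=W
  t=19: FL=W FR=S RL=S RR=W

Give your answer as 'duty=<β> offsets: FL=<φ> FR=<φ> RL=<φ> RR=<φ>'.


duty=14 offsets: FL=18 FR=7 RL=13 RR=16

duty β = stance ticks per leg = 14
FL: stance ticks = 14; W→S at t=2 → φ=18
FR: stance ticks = 14; W→S at t=13 → φ=7
RL: stance ticks = 14; W→S at t=7 → φ=13
RR: stance ticks = 14; W→S at t=4 → φ=16


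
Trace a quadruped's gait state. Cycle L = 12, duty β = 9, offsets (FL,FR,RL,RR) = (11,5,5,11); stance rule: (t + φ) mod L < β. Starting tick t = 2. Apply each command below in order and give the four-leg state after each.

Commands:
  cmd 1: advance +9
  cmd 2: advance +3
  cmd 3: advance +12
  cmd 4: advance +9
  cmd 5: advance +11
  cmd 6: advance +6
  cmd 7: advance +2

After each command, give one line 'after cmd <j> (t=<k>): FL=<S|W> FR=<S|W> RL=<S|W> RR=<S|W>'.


after cmd 1 (t=11): FL=W FR=S RL=S RR=W
after cmd 2 (t=14): FL=S FR=S RL=S RR=S
after cmd 3 (t=26): FL=S FR=S RL=S RR=S
after cmd 4 (t=35): FL=W FR=S RL=S RR=W
after cmd 5 (t=46): FL=W FR=S RL=S RR=W
after cmd 6 (t=52): FL=S FR=W RL=W RR=S
after cmd 7 (t=54): FL=S FR=W RL=W RR=S

start t=2: FL=S FR=S RL=S RR=S
cmd 1: advance +9 → t=11, phase=(10,4,4,10) → FL=W FR=S RL=S RR=W
cmd 2: advance +3 → t=14, phase=(1,7,7,1) → FL=S FR=S RL=S RR=S
cmd 3: advance +12 → t=26, phase=(1,7,7,1) → FL=S FR=S RL=S RR=S
cmd 4: advance +9 → t=35, phase=(10,4,4,10) → FL=W FR=S RL=S RR=W
cmd 5: advance +11 → t=46, phase=(9,3,3,9) → FL=W FR=S RL=S RR=W
cmd 6: advance +6 → t=52, phase=(3,9,9,3) → FL=S FR=W RL=W RR=S
cmd 7: advance +2 → t=54, phase=(5,11,11,5) → FL=S FR=W RL=W RR=S


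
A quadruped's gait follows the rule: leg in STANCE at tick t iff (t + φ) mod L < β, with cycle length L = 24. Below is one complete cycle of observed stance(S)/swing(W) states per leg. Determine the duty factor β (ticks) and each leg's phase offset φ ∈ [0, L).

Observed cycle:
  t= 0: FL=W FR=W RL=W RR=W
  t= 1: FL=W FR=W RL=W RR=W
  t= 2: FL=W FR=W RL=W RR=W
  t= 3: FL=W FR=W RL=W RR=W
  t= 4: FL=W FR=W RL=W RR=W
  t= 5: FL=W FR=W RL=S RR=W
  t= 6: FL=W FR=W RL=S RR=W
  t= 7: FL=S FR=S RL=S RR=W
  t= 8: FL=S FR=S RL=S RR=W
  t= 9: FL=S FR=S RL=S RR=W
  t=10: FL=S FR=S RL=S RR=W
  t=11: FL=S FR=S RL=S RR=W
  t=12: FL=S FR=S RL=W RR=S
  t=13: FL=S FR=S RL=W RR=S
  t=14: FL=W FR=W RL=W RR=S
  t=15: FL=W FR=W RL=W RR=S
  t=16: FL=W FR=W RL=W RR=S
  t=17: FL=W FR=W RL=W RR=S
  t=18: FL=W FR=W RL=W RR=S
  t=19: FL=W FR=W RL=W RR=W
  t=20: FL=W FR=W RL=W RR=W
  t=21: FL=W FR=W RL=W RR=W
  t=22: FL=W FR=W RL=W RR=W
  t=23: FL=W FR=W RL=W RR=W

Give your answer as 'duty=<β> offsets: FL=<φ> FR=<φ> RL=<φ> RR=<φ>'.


duty=7 offsets: FL=17 FR=17 RL=19 RR=12

duty β = stance ticks per leg = 7
FL: stance ticks = 7; W→S at t=7 → φ=17
FR: stance ticks = 7; W→S at t=7 → φ=17
RL: stance ticks = 7; W→S at t=5 → φ=19
RR: stance ticks = 7; W→S at t=12 → φ=12


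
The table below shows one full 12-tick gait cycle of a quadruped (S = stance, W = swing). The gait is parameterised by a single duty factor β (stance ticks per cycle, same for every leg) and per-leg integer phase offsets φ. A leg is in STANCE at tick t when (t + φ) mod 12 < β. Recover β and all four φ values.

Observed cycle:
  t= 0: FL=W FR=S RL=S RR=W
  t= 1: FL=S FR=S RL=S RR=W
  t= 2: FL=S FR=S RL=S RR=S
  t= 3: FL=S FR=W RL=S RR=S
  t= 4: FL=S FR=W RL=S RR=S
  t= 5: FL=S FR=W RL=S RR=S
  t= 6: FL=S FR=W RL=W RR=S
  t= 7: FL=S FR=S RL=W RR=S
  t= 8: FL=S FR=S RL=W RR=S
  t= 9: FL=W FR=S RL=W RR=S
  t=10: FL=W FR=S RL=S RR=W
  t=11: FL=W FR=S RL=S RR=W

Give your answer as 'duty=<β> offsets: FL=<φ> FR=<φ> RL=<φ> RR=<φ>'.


duty β = stance ticks per leg = 8
FL: stance ticks = 8; W→S at t=1 → φ=11
FR: stance ticks = 8; W→S at t=7 → φ=5
RL: stance ticks = 8; W→S at t=10 → φ=2
RR: stance ticks = 8; W→S at t=2 → φ=10

duty=8 offsets: FL=11 FR=5 RL=2 RR=10


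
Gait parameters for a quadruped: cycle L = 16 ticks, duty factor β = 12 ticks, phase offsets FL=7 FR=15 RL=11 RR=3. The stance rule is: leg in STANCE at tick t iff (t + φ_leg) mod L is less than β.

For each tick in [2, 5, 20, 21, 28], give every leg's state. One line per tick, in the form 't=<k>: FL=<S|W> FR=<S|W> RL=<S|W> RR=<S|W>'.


t=2: phase=(9,1,13,5) vs β=12 → FL=S FR=S RL=W RR=S
t=5: phase=(12,4,0,8) vs β=12 → FL=W FR=S RL=S RR=S
t=20: phase=(11,3,15,7) vs β=12 → FL=S FR=S RL=W RR=S
t=21: phase=(12,4,0,8) vs β=12 → FL=W FR=S RL=S RR=S
t=28: phase=(3,11,7,15) vs β=12 → FL=S FR=S RL=S RR=W

t=2: FL=S FR=S RL=W RR=S
t=5: FL=W FR=S RL=S RR=S
t=20: FL=S FR=S RL=W RR=S
t=21: FL=W FR=S RL=S RR=S
t=28: FL=S FR=S RL=S RR=W


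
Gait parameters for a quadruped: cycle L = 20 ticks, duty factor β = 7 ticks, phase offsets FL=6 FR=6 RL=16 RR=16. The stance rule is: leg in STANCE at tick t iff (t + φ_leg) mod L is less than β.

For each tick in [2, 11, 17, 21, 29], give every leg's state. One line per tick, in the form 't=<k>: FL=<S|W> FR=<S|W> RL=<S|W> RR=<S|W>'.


t=2: FL=W FR=W RL=W RR=W
t=11: FL=W FR=W RL=W RR=W
t=17: FL=S FR=S RL=W RR=W
t=21: FL=W FR=W RL=W RR=W
t=29: FL=W FR=W RL=S RR=S

t=2: phase=(8,8,18,18) vs β=7 → FL=W FR=W RL=W RR=W
t=11: phase=(17,17,7,7) vs β=7 → FL=W FR=W RL=W RR=W
t=17: phase=(3,3,13,13) vs β=7 → FL=S FR=S RL=W RR=W
t=21: phase=(7,7,17,17) vs β=7 → FL=W FR=W RL=W RR=W
t=29: phase=(15,15,5,5) vs β=7 → FL=W FR=W RL=S RR=S


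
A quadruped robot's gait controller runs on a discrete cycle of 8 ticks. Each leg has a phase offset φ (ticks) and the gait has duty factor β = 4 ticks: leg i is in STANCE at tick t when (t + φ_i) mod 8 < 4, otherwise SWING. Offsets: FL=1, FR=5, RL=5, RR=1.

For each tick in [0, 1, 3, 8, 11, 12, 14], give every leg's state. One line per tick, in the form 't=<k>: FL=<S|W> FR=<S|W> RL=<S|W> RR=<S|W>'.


t=0: phase=(1,5,5,1) vs β=4 → FL=S FR=W RL=W RR=S
t=1: phase=(2,6,6,2) vs β=4 → FL=S FR=W RL=W RR=S
t=3: phase=(4,0,0,4) vs β=4 → FL=W FR=S RL=S RR=W
t=8: phase=(1,5,5,1) vs β=4 → FL=S FR=W RL=W RR=S
t=11: phase=(4,0,0,4) vs β=4 → FL=W FR=S RL=S RR=W
t=12: phase=(5,1,1,5) vs β=4 → FL=W FR=S RL=S RR=W
t=14: phase=(7,3,3,7) vs β=4 → FL=W FR=S RL=S RR=W

t=0: FL=S FR=W RL=W RR=S
t=1: FL=S FR=W RL=W RR=S
t=3: FL=W FR=S RL=S RR=W
t=8: FL=S FR=W RL=W RR=S
t=11: FL=W FR=S RL=S RR=W
t=12: FL=W FR=S RL=S RR=W
t=14: FL=W FR=S RL=S RR=W


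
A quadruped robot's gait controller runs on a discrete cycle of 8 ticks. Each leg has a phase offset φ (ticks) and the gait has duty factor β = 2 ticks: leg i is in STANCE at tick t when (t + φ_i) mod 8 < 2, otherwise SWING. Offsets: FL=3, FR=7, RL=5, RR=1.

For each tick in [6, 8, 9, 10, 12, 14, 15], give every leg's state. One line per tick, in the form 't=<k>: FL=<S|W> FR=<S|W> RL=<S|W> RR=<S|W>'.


t=6: phase=(1,5,3,7) vs β=2 → FL=S FR=W RL=W RR=W
t=8: phase=(3,7,5,1) vs β=2 → FL=W FR=W RL=W RR=S
t=9: phase=(4,0,6,2) vs β=2 → FL=W FR=S RL=W RR=W
t=10: phase=(5,1,7,3) vs β=2 → FL=W FR=S RL=W RR=W
t=12: phase=(7,3,1,5) vs β=2 → FL=W FR=W RL=S RR=W
t=14: phase=(1,5,3,7) vs β=2 → FL=S FR=W RL=W RR=W
t=15: phase=(2,6,4,0) vs β=2 → FL=W FR=W RL=W RR=S

t=6: FL=S FR=W RL=W RR=W
t=8: FL=W FR=W RL=W RR=S
t=9: FL=W FR=S RL=W RR=W
t=10: FL=W FR=S RL=W RR=W
t=12: FL=W FR=W RL=S RR=W
t=14: FL=S FR=W RL=W RR=W
t=15: FL=W FR=W RL=W RR=S


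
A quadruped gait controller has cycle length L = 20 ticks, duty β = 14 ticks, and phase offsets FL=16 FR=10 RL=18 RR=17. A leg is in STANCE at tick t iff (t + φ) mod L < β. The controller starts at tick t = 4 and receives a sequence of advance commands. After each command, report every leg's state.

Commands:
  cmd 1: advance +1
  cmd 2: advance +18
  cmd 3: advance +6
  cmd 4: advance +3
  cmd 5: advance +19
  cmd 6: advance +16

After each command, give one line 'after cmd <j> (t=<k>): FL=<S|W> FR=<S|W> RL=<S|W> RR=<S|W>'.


after cmd 1 (t=5): FL=S FR=W RL=S RR=S
after cmd 2 (t=23): FL=W FR=S RL=S RR=S
after cmd 3 (t=29): FL=S FR=W RL=S RR=S
after cmd 4 (t=32): FL=S FR=S RL=S RR=S
after cmd 5 (t=51): FL=S FR=S RL=S RR=S
after cmd 6 (t=67): FL=S FR=W RL=S RR=S

start t=4: FL=S FR=W RL=S RR=S
cmd 1: advance +1 → t=5, phase=(1,15,3,2) → FL=S FR=W RL=S RR=S
cmd 2: advance +18 → t=23, phase=(19,13,1,0) → FL=W FR=S RL=S RR=S
cmd 3: advance +6 → t=29, phase=(5,19,7,6) → FL=S FR=W RL=S RR=S
cmd 4: advance +3 → t=32, phase=(8,2,10,9) → FL=S FR=S RL=S RR=S
cmd 5: advance +19 → t=51, phase=(7,1,9,8) → FL=S FR=S RL=S RR=S
cmd 6: advance +16 → t=67, phase=(3,17,5,4) → FL=S FR=W RL=S RR=S
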